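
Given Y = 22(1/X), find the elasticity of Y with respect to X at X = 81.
Elasticity = -1

Elasticity = (dY/dX) · (X/Y)

dY/dX = -22/X²
At X = 81: dY/dX = -22/6561, Y = 22/81

Elasticity = (-22/6561) · (81 / (22/81)) = -1

Interpretation: for a small percentage change in X, the percentage change in Y is approximately -1.00 times as large.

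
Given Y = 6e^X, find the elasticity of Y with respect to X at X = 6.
Elasticity = 6

Elasticity = (dY/dX) · (X/Y)

dY/dX = 6·e^X
At X = 6: dY/dX = 6·e^6, Y = 6·e^6

Elasticity = (6·e^6) · (6 / (6·e^6)) = 6

Interpretation: for a small percentage change in X, the percentage change in Y is approximately 6.00 times as large.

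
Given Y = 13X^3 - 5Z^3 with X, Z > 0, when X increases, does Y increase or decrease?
Y increases

Taking the partial derivative:
∂Y/∂X = 39X^2

∂Y/∂X = 39X^2 > 0 (assuming positive values)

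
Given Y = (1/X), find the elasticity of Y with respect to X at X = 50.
Elasticity = -1

Elasticity = (dY/dX) · (X/Y)

dY/dX = -1/X²
At X = 50: dY/dX = -1/2500, Y = 1/50

Elasticity = (-1/2500) · (50 / (1/50)) = -1

Interpretation: for a small percentage change in X, the percentage change in Y is approximately -1.00 times as large.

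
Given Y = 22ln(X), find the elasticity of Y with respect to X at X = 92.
Elasticity = 1/ln(92) ≈ 0.2212

Elasticity = (dY/dX) · (X/Y)

dY/dX = 22/X
At X = 92: dY/dX = 11/46, Y = 22·ln(92)

Elasticity = (11/46) · (92 / (22·ln(92))) = 1/ln(92) ≈ 0.2212

Interpretation: for a small percentage change in X, the percentage change in Y is approximately 0.22 times as large.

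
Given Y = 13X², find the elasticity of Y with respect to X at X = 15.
Elasticity = 2

Elasticity = (dY/dX) · (X/Y)

dY/dX = 26·X
At X = 15: dY/dX = 390, Y = 2925

Elasticity = 390 · (15 / 2925) = 2

Interpretation: for a small percentage change in X, the percentage change in Y is approximately 2.00 times as large.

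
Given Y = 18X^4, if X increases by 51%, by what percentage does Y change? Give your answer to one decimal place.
419.9%

For Y = 18X^4:
If X → X(1 + 0.51)
Then Y → Y · (1 + 0.51)^4
     ≈ Y · 5.1989

Percentage change = ((1 + 0.51)^4 − 1) × 100% ≈ 419.9%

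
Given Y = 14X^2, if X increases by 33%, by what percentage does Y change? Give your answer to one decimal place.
76.9%

For Y = 14X^2:
If X → X(1 + 0.33)
Then Y → Y · (1 + 0.33)^2
     = Y · 1.7689

Percentage change = ((1 + 0.33)^2 − 1) × 100% ≈ 76.9%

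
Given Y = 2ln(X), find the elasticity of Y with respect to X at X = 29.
Elasticity = 1/ln(29) ≈ 0.2970

Elasticity = (dY/dX) · (X/Y)

dY/dX = 2/X
At X = 29: dY/dX = 2/29, Y = 2·ln(29)

Elasticity = (2/29) · (29 / (2·ln(29))) = 1/ln(29) ≈ 0.2970

Interpretation: for a small percentage change in X, the percentage change in Y is approximately 0.30 times as large.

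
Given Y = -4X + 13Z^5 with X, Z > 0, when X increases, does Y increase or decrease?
Y decreases

Taking the partial derivative:
∂Y/∂X = -4

∂Y/∂X = -4 < 0 (assuming positive values)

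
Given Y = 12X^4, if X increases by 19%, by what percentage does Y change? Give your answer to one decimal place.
100.5%

For Y = 12X^4:
If X → X(1 + 0.19)
Then Y → Y · (1 + 0.19)^4
     ≈ Y · 2.0053

Percentage change = ((1 + 0.19)^4 − 1) × 100% ≈ 100.5%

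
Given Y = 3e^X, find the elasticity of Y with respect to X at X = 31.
Elasticity = 31

Elasticity = (dY/dX) · (X/Y)

dY/dX = 3·e^X
At X = 31: dY/dX = 3·e^31, Y = 3·e^31

Elasticity = (3·e^31) · (31 / (3·e^31)) = 31

Interpretation: for a small percentage change in X, the percentage change in Y is approximately 31.00 times as large.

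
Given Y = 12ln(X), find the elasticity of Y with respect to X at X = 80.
Elasticity = 1/ln(80) ≈ 0.2282

Elasticity = (dY/dX) · (X/Y)

dY/dX = 12/X
At X = 80: dY/dX = 3/20, Y = 12·ln(80)

Elasticity = (3/20) · (80 / (12·ln(80))) = 1/ln(80) ≈ 0.2282

Interpretation: for a small percentage change in X, the percentage change in Y is approximately 0.23 times as large.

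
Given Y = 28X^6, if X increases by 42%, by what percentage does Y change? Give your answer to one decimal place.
719.8%

For Y = 28X^6:
If X → X(1 + 0.42)
Then Y → Y · (1 + 0.42)^6
     ≈ Y · 8.1984

Percentage change = ((1 + 0.42)^6 − 1) × 100% ≈ 719.8%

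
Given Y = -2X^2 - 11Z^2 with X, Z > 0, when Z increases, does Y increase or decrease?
Y decreases

Taking the partial derivative:
∂Y/∂Z = -22Z

∂Y/∂Z = -22Z < 0 (assuming positive values)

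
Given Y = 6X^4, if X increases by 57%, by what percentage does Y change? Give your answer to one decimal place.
507.6%

For Y = 6X^4:
If X → X(1 + 0.57)
Then Y → Y · (1 + 0.57)^4
     ≈ Y · 6.0757

Percentage change = ((1 + 0.57)^4 − 1) × 100% ≈ 507.6%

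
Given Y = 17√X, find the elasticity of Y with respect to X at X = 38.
Elasticity = 1/2

Elasticity = (dY/dX) · (X/Y)

dY/dX = 17/(2·√X)
At X = 38: dY/dX = 17·√38/76, Y = 17·√38

Elasticity = (17·√38/76) · (38 / (17·√38)) = 1/2

Interpretation: for a small percentage change in X, the percentage change in Y is approximately 0.50 times as large.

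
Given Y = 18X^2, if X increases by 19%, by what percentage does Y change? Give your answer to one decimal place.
41.6%

For Y = 18X^2:
If X → X(1 + 0.19)
Then Y → Y · (1 + 0.19)^2
     = Y · 1.4161

Percentage change = ((1 + 0.19)^2 − 1) × 100% ≈ 41.6%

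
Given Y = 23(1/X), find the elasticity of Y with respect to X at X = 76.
Elasticity = -1

Elasticity = (dY/dX) · (X/Y)

dY/dX = -23/X²
At X = 76: dY/dX = -23/5776, Y = 23/76

Elasticity = (-23/5776) · (76 / (23/76)) = -1

Interpretation: for a small percentage change in X, the percentage change in Y is approximately -1.00 times as large.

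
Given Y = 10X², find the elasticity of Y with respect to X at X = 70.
Elasticity = 2

Elasticity = (dY/dX) · (X/Y)

dY/dX = 20·X
At X = 70: dY/dX = 1400, Y = 49000

Elasticity = 1400 · (70 / 49000) = 2

Interpretation: for a small percentage change in X, the percentage change in Y is approximately 2.00 times as large.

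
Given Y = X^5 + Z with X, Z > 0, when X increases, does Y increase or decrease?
Y increases

Taking the partial derivative:
∂Y/∂X = 5X^4

∂Y/∂X = 5X^4 > 0 (assuming positive values)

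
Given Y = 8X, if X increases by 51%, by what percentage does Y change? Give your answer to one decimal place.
51.0%

For Y = 8X:
If X → X(1 + 0.51)
Then Y → Y · (1 + 0.51)^1
     = Y · 1.5100

Percentage change = ((1 + 0.51)^1 − 1) × 100% = 51.0%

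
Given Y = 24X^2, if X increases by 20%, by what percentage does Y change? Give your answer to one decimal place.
44.0%

For Y = 24X^2:
If X → X(1 + 0.2)
Then Y → Y · (1 + 0.2)^2
     = Y · 1.4400

Percentage change = ((1 + 0.2)^2 − 1) × 100% = 44.0%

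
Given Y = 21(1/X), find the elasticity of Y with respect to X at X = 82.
Elasticity = -1

Elasticity = (dY/dX) · (X/Y)

dY/dX = -21/X²
At X = 82: dY/dX = -21/6724, Y = 21/82

Elasticity = (-21/6724) · (82 / (21/82)) = -1

Interpretation: for a small percentage change in X, the percentage change in Y is approximately -1.00 times as large.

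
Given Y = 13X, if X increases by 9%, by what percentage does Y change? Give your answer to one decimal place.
9.0%

For Y = 13X:
If X → X(1 + 0.09)
Then Y → Y · (1 + 0.09)^1
     = Y · 1.0900

Percentage change = ((1 + 0.09)^1 − 1) × 100% = 9.0%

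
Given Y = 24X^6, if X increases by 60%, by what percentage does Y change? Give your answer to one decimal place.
1577.7%

For Y = 24X^6:
If X → X(1 + 0.6)
Then Y → Y · (1 + 0.6)^6
     ≈ Y · 16.7772

Percentage change = ((1 + 0.6)^6 − 1) × 100% ≈ 1577.7%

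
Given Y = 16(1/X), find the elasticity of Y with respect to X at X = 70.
Elasticity = -1

Elasticity = (dY/dX) · (X/Y)

dY/dX = -16/X²
At X = 70: dY/dX = -4/1225, Y = 8/35

Elasticity = (-4/1225) · (70 / (8/35)) = -1

Interpretation: for a small percentage change in X, the percentage change in Y is approximately -1.00 times as large.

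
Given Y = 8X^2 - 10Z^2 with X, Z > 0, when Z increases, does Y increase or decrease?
Y decreases

Taking the partial derivative:
∂Y/∂Z = -20Z

∂Y/∂Z = -20Z < 0 (assuming positive values)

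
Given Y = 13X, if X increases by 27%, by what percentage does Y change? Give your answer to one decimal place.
27.0%

For Y = 13X:
If X → X(1 + 0.27)
Then Y → Y · (1 + 0.27)^1
     = Y · 1.2700

Percentage change = ((1 + 0.27)^1 − 1) × 100% = 27.0%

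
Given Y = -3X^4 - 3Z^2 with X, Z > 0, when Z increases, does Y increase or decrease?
Y decreases

Taking the partial derivative:
∂Y/∂Z = -6Z

∂Y/∂Z = -6Z < 0 (assuming positive values)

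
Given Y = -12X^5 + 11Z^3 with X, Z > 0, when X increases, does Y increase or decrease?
Y decreases

Taking the partial derivative:
∂Y/∂X = -60X^4

∂Y/∂X = -60X^4 < 0 (assuming positive values)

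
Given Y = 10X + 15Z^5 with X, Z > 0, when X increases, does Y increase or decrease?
Y increases

Taking the partial derivative:
∂Y/∂X = 10

∂Y/∂X = 10 > 0 (assuming positive values)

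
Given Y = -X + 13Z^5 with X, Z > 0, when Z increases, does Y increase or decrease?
Y increases

Taking the partial derivative:
∂Y/∂Z = 65Z^4

∂Y/∂Z = 65Z^4 > 0 (assuming positive values)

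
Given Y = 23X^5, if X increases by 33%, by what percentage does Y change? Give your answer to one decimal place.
316.2%

For Y = 23X^5:
If X → X(1 + 0.33)
Then Y → Y · (1 + 0.33)^5
     ≈ Y · 4.1616

Percentage change = ((1 + 0.33)^5 − 1) × 100% ≈ 316.2%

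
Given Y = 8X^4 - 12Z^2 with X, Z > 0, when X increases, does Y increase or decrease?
Y increases

Taking the partial derivative:
∂Y/∂X = 32X^3

∂Y/∂X = 32X^3 > 0 (assuming positive values)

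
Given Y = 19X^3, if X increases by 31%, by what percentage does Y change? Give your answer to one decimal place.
124.8%

For Y = 19X^3:
If X → X(1 + 0.31)
Then Y → Y · (1 + 0.31)^3
     ≈ Y · 2.2481

Percentage change = ((1 + 0.31)^3 − 1) × 100% ≈ 124.8%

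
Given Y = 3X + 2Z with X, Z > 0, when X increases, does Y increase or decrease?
Y increases

Taking the partial derivative:
∂Y/∂X = 3

∂Y/∂X = 3 > 0 (assuming positive values)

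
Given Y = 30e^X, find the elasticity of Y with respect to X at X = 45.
Elasticity = 45

Elasticity = (dY/dX) · (X/Y)

dY/dX = 30·e^X
At X = 45: dY/dX = 30·e^45, Y = 30·e^45

Elasticity = (30·e^45) · (45 / (30·e^45)) = 45

Interpretation: for a small percentage change in X, the percentage change in Y is approximately 45.00 times as large.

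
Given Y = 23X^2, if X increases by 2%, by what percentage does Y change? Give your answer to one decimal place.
4.0%

For Y = 23X^2:
If X → X(1 + 0.02)
Then Y → Y · (1 + 0.02)^2
     = Y · 1.0404

Percentage change = ((1 + 0.02)^2 − 1) × 100% ≈ 4.0%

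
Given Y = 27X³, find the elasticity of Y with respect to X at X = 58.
Elasticity = 3

Elasticity = (dY/dX) · (X/Y)

dY/dX = 81·X²
At X = 58: dY/dX = 272484, Y = 5268024

Elasticity = 272484 · (58 / 5268024) = 3

Interpretation: for a small percentage change in X, the percentage change in Y is approximately 3.00 times as large.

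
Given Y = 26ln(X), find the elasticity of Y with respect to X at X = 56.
Elasticity = 1/ln(56) ≈ 0.2484

Elasticity = (dY/dX) · (X/Y)

dY/dX = 26/X
At X = 56: dY/dX = 13/28, Y = 26·ln(56)

Elasticity = (13/28) · (56 / (26·ln(56))) = 1/ln(56) ≈ 0.2484

Interpretation: for a small percentage change in X, the percentage change in Y is approximately 0.25 times as large.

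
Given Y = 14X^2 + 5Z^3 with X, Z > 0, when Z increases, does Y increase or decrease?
Y increases

Taking the partial derivative:
∂Y/∂Z = 15Z^2

∂Y/∂Z = 15Z^2 > 0 (assuming positive values)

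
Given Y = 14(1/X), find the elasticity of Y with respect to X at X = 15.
Elasticity = -1

Elasticity = (dY/dX) · (X/Y)

dY/dX = -14/X²
At X = 15: dY/dX = -14/225, Y = 14/15

Elasticity = (-14/225) · (15 / (14/15)) = -1

Interpretation: for a small percentage change in X, the percentage change in Y is approximately -1.00 times as large.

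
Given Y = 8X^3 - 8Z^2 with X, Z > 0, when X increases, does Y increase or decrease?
Y increases

Taking the partial derivative:
∂Y/∂X = 24X^2

∂Y/∂X = 24X^2 > 0 (assuming positive values)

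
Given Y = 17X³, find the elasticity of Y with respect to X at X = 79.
Elasticity = 3

Elasticity = (dY/dX) · (X/Y)

dY/dX = 51·X²
At X = 79: dY/dX = 318291, Y = 8381663

Elasticity = 318291 · (79 / 8381663) = 3

Interpretation: for a small percentage change in X, the percentage change in Y is approximately 3.00 times as large.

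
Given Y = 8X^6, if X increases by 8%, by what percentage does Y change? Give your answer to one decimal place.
58.7%

For Y = 8X^6:
If X → X(1 + 0.08)
Then Y → Y · (1 + 0.08)^6
     ≈ Y · 1.5869

Percentage change = ((1 + 0.08)^6 − 1) × 100% ≈ 58.7%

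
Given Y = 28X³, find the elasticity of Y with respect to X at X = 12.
Elasticity = 3

Elasticity = (dY/dX) · (X/Y)

dY/dX = 84·X²
At X = 12: dY/dX = 12096, Y = 48384

Elasticity = 12096 · (12 / 48384) = 3

Interpretation: for a small percentage change in X, the percentage change in Y is approximately 3.00 times as large.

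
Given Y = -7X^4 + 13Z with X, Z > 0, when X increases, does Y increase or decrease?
Y decreases

Taking the partial derivative:
∂Y/∂X = -28X^3

∂Y/∂X = -28X^3 < 0 (assuming positive values)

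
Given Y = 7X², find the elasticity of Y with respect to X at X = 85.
Elasticity = 2

Elasticity = (dY/dX) · (X/Y)

dY/dX = 14·X
At X = 85: dY/dX = 1190, Y = 50575

Elasticity = 1190 · (85 / 50575) = 2

Interpretation: for a small percentage change in X, the percentage change in Y is approximately 2.00 times as large.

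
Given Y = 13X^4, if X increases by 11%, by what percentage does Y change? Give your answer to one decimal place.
51.8%

For Y = 13X^4:
If X → X(1 + 0.11)
Then Y → Y · (1 + 0.11)^4
     ≈ Y · 1.5181

Percentage change = ((1 + 0.11)^4 − 1) × 100% ≈ 51.8%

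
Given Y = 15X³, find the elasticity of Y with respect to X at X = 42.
Elasticity = 3

Elasticity = (dY/dX) · (X/Y)

dY/dX = 45·X²
At X = 42: dY/dX = 79380, Y = 1111320

Elasticity = 79380 · (42 / 1111320) = 3

Interpretation: for a small percentage change in X, the percentage change in Y is approximately 3.00 times as large.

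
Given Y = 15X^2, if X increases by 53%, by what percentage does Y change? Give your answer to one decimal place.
134.1%

For Y = 15X^2:
If X → X(1 + 0.53)
Then Y → Y · (1 + 0.53)^2
     = Y · 2.3409

Percentage change = ((1 + 0.53)^2 − 1) × 100% ≈ 134.1%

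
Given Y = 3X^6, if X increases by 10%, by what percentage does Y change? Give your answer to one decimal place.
77.2%

For Y = 3X^6:
If X → X(1 + 0.1)
Then Y → Y · (1 + 0.1)^6
     ≈ Y · 1.7716

Percentage change = ((1 + 0.1)^6 − 1) × 100% ≈ 77.2%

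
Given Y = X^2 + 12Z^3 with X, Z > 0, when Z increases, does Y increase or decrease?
Y increases

Taking the partial derivative:
∂Y/∂Z = 36Z^2

∂Y/∂Z = 36Z^2 > 0 (assuming positive values)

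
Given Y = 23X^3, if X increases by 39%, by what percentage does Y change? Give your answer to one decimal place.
168.6%

For Y = 23X^3:
If X → X(1 + 0.39)
Then Y → Y · (1 + 0.39)^3
     ≈ Y · 2.6856

Percentage change = ((1 + 0.39)^3 − 1) × 100% ≈ 168.6%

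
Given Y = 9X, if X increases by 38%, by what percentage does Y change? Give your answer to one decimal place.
38.0%

For Y = 9X:
If X → X(1 + 0.38)
Then Y → Y · (1 + 0.38)^1
     = Y · 1.3800

Percentage change = ((1 + 0.38)^1 − 1) × 100% = 38.0%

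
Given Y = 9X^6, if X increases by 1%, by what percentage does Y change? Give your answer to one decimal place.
6.2%

For Y = 9X^6:
If X → X(1 + 0.01)
Then Y → Y · (1 + 0.01)^6
     ≈ Y · 1.0615

Percentage change = ((1 + 0.01)^6 − 1) × 100% ≈ 6.2%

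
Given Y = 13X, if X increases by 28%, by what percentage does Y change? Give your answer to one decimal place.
28.0%

For Y = 13X:
If X → X(1 + 0.28)
Then Y → Y · (1 + 0.28)^1
     = Y · 1.2800

Percentage change = ((1 + 0.28)^1 − 1) × 100% = 28.0%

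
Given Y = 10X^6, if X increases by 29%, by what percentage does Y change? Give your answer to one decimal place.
360.8%

For Y = 10X^6:
If X → X(1 + 0.29)
Then Y → Y · (1 + 0.29)^6
     ≈ Y · 4.6083

Percentage change = ((1 + 0.29)^6 − 1) × 100% ≈ 360.8%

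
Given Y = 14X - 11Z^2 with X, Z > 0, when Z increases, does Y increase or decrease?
Y decreases

Taking the partial derivative:
∂Y/∂Z = -22Z

∂Y/∂Z = -22Z < 0 (assuming positive values)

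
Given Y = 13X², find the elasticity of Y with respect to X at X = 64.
Elasticity = 2

Elasticity = (dY/dX) · (X/Y)

dY/dX = 26·X
At X = 64: dY/dX = 1664, Y = 53248

Elasticity = 1664 · (64 / 53248) = 2

Interpretation: for a small percentage change in X, the percentage change in Y is approximately 2.00 times as large.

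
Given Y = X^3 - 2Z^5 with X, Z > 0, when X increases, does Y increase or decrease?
Y increases

Taking the partial derivative:
∂Y/∂X = 3X^2

∂Y/∂X = 3X^2 > 0 (assuming positive values)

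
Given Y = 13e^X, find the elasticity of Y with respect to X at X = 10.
Elasticity = 10

Elasticity = (dY/dX) · (X/Y)

dY/dX = 13·e^X
At X = 10: dY/dX = 13·e^10, Y = 13·e^10

Elasticity = (13·e^10) · (10 / (13·e^10)) = 10

Interpretation: for a small percentage change in X, the percentage change in Y is approximately 10.00 times as large.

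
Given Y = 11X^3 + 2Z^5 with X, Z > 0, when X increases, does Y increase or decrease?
Y increases

Taking the partial derivative:
∂Y/∂X = 33X^2

∂Y/∂X = 33X^2 > 0 (assuming positive values)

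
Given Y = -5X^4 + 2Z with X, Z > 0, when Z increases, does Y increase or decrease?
Y increases

Taking the partial derivative:
∂Y/∂Z = 2

∂Y/∂Z = 2 > 0 (assuming positive values)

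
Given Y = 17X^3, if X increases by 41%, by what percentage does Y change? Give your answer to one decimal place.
180.3%

For Y = 17X^3:
If X → X(1 + 0.41)
Then Y → Y · (1 + 0.41)^3
     ≈ Y · 2.8032

Percentage change = ((1 + 0.41)^3 − 1) × 100% ≈ 180.3%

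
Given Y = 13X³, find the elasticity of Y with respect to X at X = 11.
Elasticity = 3

Elasticity = (dY/dX) · (X/Y)

dY/dX = 39·X²
At X = 11: dY/dX = 4719, Y = 17303

Elasticity = 4719 · (11 / 17303) = 3

Interpretation: for a small percentage change in X, the percentage change in Y is approximately 3.00 times as large.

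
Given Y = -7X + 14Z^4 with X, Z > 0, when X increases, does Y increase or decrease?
Y decreases

Taking the partial derivative:
∂Y/∂X = -7

∂Y/∂X = -7 < 0 (assuming positive values)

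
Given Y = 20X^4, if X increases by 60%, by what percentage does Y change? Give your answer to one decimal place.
555.4%

For Y = 20X^4:
If X → X(1 + 0.6)
Then Y → Y · (1 + 0.6)^4
     = Y · 6.5536

Percentage change = ((1 + 0.6)^4 − 1) × 100% ≈ 555.4%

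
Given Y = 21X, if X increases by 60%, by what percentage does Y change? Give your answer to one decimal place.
60.0%

For Y = 21X:
If X → X(1 + 0.6)
Then Y → Y · (1 + 0.6)^1
     = Y · 1.6000

Percentage change = ((1 + 0.6)^1 − 1) × 100% = 60.0%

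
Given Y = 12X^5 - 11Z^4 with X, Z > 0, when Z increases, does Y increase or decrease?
Y decreases

Taking the partial derivative:
∂Y/∂Z = -44Z^3

∂Y/∂Z = -44Z^3 < 0 (assuming positive values)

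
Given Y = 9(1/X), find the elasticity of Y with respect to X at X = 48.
Elasticity = -1

Elasticity = (dY/dX) · (X/Y)

dY/dX = -9/X²
At X = 48: dY/dX = -1/256, Y = 3/16

Elasticity = (-1/256) · (48 / (3/16)) = -1

Interpretation: for a small percentage change in X, the percentage change in Y is approximately -1.00 times as large.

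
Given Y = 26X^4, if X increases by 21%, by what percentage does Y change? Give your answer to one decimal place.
114.4%

For Y = 26X^4:
If X → X(1 + 0.21)
Then Y → Y · (1 + 0.21)^4
     ≈ Y · 2.1436

Percentage change = ((1 + 0.21)^4 − 1) × 100% ≈ 114.4%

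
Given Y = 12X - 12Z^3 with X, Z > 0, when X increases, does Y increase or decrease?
Y increases

Taking the partial derivative:
∂Y/∂X = 12

∂Y/∂X = 12 > 0 (assuming positive values)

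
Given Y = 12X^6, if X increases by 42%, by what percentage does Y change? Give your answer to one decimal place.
719.8%

For Y = 12X^6:
If X → X(1 + 0.42)
Then Y → Y · (1 + 0.42)^6
     ≈ Y · 8.1984

Percentage change = ((1 + 0.42)^6 − 1) × 100% ≈ 719.8%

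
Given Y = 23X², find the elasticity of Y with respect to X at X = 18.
Elasticity = 2

Elasticity = (dY/dX) · (X/Y)

dY/dX = 46·X
At X = 18: dY/dX = 828, Y = 7452

Elasticity = 828 · (18 / 7452) = 2

Interpretation: for a small percentage change in X, the percentage change in Y is approximately 2.00 times as large.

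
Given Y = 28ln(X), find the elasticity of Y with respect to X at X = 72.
Elasticity = 1/ln(72) ≈ 0.2338

Elasticity = (dY/dX) · (X/Y)

dY/dX = 28/X
At X = 72: dY/dX = 7/18, Y = 28·ln(72)

Elasticity = (7/18) · (72 / (28·ln(72))) = 1/ln(72) ≈ 0.2338

Interpretation: for a small percentage change in X, the percentage change in Y is approximately 0.23 times as large.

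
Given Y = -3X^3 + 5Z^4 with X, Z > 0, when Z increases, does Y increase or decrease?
Y increases

Taking the partial derivative:
∂Y/∂Z = 20Z^3

∂Y/∂Z = 20Z^3 > 0 (assuming positive values)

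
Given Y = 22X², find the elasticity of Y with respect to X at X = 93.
Elasticity = 2

Elasticity = (dY/dX) · (X/Y)

dY/dX = 44·X
At X = 93: dY/dX = 4092, Y = 190278

Elasticity = 4092 · (93 / 190278) = 2

Interpretation: for a small percentage change in X, the percentage change in Y is approximately 2.00 times as large.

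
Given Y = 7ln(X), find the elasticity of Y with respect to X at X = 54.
Elasticity = 1/ln(54) ≈ 0.2507

Elasticity = (dY/dX) · (X/Y)

dY/dX = 7/X
At X = 54: dY/dX = 7/54, Y = 7·ln(54)

Elasticity = (7/54) · (54 / (7·ln(54))) = 1/ln(54) ≈ 0.2507

Interpretation: for a small percentage change in X, the percentage change in Y is approximately 0.25 times as large.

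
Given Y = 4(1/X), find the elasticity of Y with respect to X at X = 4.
Elasticity = -1

Elasticity = (dY/dX) · (X/Y)

dY/dX = -4/X²
At X = 4: dY/dX = -1/4, Y = 1

Elasticity = (-1/4) · (4 / 1) = -1

Interpretation: for a small percentage change in X, the percentage change in Y is approximately -1.00 times as large.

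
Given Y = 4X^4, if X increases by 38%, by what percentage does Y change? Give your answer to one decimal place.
262.7%

For Y = 4X^4:
If X → X(1 + 0.38)
Then Y → Y · (1 + 0.38)^4
     ≈ Y · 3.6267

Percentage change = ((1 + 0.38)^4 − 1) × 100% ≈ 262.7%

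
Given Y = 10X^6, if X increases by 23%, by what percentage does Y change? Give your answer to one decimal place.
246.3%

For Y = 10X^6:
If X → X(1 + 0.23)
Then Y → Y · (1 + 0.23)^6
     ≈ Y · 3.4628

Percentage change = ((1 + 0.23)^6 − 1) × 100% ≈ 246.3%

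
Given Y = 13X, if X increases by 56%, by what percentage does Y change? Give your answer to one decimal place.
56.0%

For Y = 13X:
If X → X(1 + 0.56)
Then Y → Y · (1 + 0.56)^1
     = Y · 1.5600

Percentage change = ((1 + 0.56)^1 − 1) × 100% = 56.0%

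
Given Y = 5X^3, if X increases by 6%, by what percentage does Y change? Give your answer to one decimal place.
19.1%

For Y = 5X^3:
If X → X(1 + 0.06)
Then Y → Y · (1 + 0.06)^3
     ≈ Y · 1.1910

Percentage change = ((1 + 0.06)^3 − 1) × 100% ≈ 19.1%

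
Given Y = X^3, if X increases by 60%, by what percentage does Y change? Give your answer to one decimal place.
309.6%

For Y = X^3:
If X → X(1 + 0.6)
Then Y → Y · (1 + 0.6)^3
     = Y · 4.0960

Percentage change = ((1 + 0.6)^3 − 1) × 100% = 309.6%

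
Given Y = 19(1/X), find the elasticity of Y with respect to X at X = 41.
Elasticity = -1

Elasticity = (dY/dX) · (X/Y)

dY/dX = -19/X²
At X = 41: dY/dX = -19/1681, Y = 19/41

Elasticity = (-19/1681) · (41 / (19/41)) = -1

Interpretation: for a small percentage change in X, the percentage change in Y is approximately -1.00 times as large.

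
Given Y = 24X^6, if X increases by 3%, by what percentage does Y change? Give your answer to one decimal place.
19.4%

For Y = 24X^6:
If X → X(1 + 0.03)
Then Y → Y · (1 + 0.03)^6
     ≈ Y · 1.1941

Percentage change = ((1 + 0.03)^6 − 1) × 100% ≈ 19.4%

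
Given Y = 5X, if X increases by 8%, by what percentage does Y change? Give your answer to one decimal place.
8.0%

For Y = 5X:
If X → X(1 + 0.08)
Then Y → Y · (1 + 0.08)^1
     = Y · 1.0800

Percentage change = ((1 + 0.08)^1 − 1) × 100% = 8.0%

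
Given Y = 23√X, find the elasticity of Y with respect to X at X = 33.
Elasticity = 1/2

Elasticity = (dY/dX) · (X/Y)

dY/dX = 23/(2·√X)
At X = 33: dY/dX = 23·√33/66, Y = 23·√33

Elasticity = (23·√33/66) · (33 / (23·√33)) = 1/2

Interpretation: for a small percentage change in X, the percentage change in Y is approximately 0.50 times as large.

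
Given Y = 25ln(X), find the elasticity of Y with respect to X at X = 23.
Elasticity = 1/ln(23) ≈ 0.3189

Elasticity = (dY/dX) · (X/Y)

dY/dX = 25/X
At X = 23: dY/dX = 25/23, Y = 25·ln(23)

Elasticity = (25/23) · (23 / (25·ln(23))) = 1/ln(23) ≈ 0.3189

Interpretation: for a small percentage change in X, the percentage change in Y is approximately 0.32 times as large.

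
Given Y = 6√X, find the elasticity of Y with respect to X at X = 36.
Elasticity = 1/2

Elasticity = (dY/dX) · (X/Y)

dY/dX = 3/√X
At X = 36: dY/dX = 1/2, Y = 36

Elasticity = (1/2) · (36 / 36) = 1/2

Interpretation: for a small percentage change in X, the percentage change in Y is approximately 0.50 times as large.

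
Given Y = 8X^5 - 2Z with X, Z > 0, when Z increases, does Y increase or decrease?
Y decreases

Taking the partial derivative:
∂Y/∂Z = -2

∂Y/∂Z = -2 < 0 (assuming positive values)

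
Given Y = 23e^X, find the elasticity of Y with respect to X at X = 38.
Elasticity = 38

Elasticity = (dY/dX) · (X/Y)

dY/dX = 23·e^X
At X = 38: dY/dX = 23·e^38, Y = 23·e^38

Elasticity = (23·e^38) · (38 / (23·e^38)) = 38

Interpretation: for a small percentage change in X, the percentage change in Y is approximately 38.00 times as large.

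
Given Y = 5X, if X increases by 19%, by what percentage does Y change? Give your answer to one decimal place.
19.0%

For Y = 5X:
If X → X(1 + 0.19)
Then Y → Y · (1 + 0.19)^1
     = Y · 1.1900

Percentage change = ((1 + 0.19)^1 − 1) × 100% = 19.0%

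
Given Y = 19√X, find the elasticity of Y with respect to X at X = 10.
Elasticity = 1/2

Elasticity = (dY/dX) · (X/Y)

dY/dX = 19/(2·√X)
At X = 10: dY/dX = 19·√10/20, Y = 19·√10

Elasticity = (19·√10/20) · (10 / (19·√10)) = 1/2

Interpretation: for a small percentage change in X, the percentage change in Y is approximately 0.50 times as large.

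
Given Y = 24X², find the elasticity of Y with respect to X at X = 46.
Elasticity = 2

Elasticity = (dY/dX) · (X/Y)

dY/dX = 48·X
At X = 46: dY/dX = 2208, Y = 50784

Elasticity = 2208 · (46 / 50784) = 2

Interpretation: for a small percentage change in X, the percentage change in Y is approximately 2.00 times as large.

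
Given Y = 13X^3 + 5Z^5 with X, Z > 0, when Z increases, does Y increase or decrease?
Y increases

Taking the partial derivative:
∂Y/∂Z = 25Z^4

∂Y/∂Z = 25Z^4 > 0 (assuming positive values)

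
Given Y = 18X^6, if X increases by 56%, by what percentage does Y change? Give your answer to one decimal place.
1341.3%

For Y = 18X^6:
If X → X(1 + 0.56)
Then Y → Y · (1 + 0.56)^6
     ≈ Y · 14.4128

Percentage change = ((1 + 0.56)^6 − 1) × 100% ≈ 1341.3%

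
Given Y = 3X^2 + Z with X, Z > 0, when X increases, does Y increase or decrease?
Y increases

Taking the partial derivative:
∂Y/∂X = 6X

∂Y/∂X = 6X > 0 (assuming positive values)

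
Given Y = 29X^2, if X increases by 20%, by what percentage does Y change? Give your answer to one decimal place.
44.0%

For Y = 29X^2:
If X → X(1 + 0.2)
Then Y → Y · (1 + 0.2)^2
     = Y · 1.4400

Percentage change = ((1 + 0.2)^2 − 1) × 100% = 44.0%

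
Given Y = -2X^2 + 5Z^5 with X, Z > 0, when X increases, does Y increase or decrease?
Y decreases

Taking the partial derivative:
∂Y/∂X = -4X

∂Y/∂X = -4X < 0 (assuming positive values)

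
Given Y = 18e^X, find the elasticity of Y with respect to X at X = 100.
Elasticity = 100

Elasticity = (dY/dX) · (X/Y)

dY/dX = 18·e^X
At X = 100: dY/dX = 18·e^100, Y = 18·e^100

Elasticity = (18·e^100) · (100 / (18·e^100)) = 100

Interpretation: for a small percentage change in X, the percentage change in Y is approximately 100.00 times as large.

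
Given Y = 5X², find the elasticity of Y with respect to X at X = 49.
Elasticity = 2

Elasticity = (dY/dX) · (X/Y)

dY/dX = 10·X
At X = 49: dY/dX = 490, Y = 12005

Elasticity = 490 · (49 / 12005) = 2

Interpretation: for a small percentage change in X, the percentage change in Y is approximately 2.00 times as large.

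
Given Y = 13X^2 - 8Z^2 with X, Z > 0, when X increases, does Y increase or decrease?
Y increases

Taking the partial derivative:
∂Y/∂X = 26X

∂Y/∂X = 26X > 0 (assuming positive values)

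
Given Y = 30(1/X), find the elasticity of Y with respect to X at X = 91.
Elasticity = -1

Elasticity = (dY/dX) · (X/Y)

dY/dX = -30/X²
At X = 91: dY/dX = -30/8281, Y = 30/91

Elasticity = (-30/8281) · (91 / (30/91)) = -1

Interpretation: for a small percentage change in X, the percentage change in Y is approximately -1.00 times as large.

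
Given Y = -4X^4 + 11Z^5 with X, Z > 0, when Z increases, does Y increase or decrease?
Y increases

Taking the partial derivative:
∂Y/∂Z = 55Z^4

∂Y/∂Z = 55Z^4 > 0 (assuming positive values)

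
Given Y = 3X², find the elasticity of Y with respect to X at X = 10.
Elasticity = 2

Elasticity = (dY/dX) · (X/Y)

dY/dX = 6·X
At X = 10: dY/dX = 60, Y = 300

Elasticity = 60 · (10 / 300) = 2

Interpretation: for a small percentage change in X, the percentage change in Y is approximately 2.00 times as large.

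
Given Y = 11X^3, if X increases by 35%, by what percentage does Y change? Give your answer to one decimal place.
146.0%

For Y = 11X^3:
If X → X(1 + 0.35)
Then Y → Y · (1 + 0.35)^3
     ≈ Y · 2.4604

Percentage change = ((1 + 0.35)^3 − 1) × 100% ≈ 146.0%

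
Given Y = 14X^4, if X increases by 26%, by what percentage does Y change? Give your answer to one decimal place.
152.0%

For Y = 14X^4:
If X → X(1 + 0.26)
Then Y → Y · (1 + 0.26)^4
     ≈ Y · 2.5205

Percentage change = ((1 + 0.26)^4 − 1) × 100% ≈ 152.0%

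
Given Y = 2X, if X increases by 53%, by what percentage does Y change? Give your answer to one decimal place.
53.0%

For Y = 2X:
If X → X(1 + 0.53)
Then Y → Y · (1 + 0.53)^1
     = Y · 1.5300

Percentage change = ((1 + 0.53)^1 − 1) × 100% = 53.0%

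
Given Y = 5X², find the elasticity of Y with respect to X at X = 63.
Elasticity = 2

Elasticity = (dY/dX) · (X/Y)

dY/dX = 10·X
At X = 63: dY/dX = 630, Y = 19845

Elasticity = 630 · (63 / 19845) = 2

Interpretation: for a small percentage change in X, the percentage change in Y is approximately 2.00 times as large.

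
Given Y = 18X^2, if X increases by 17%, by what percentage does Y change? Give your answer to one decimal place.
36.9%

For Y = 18X^2:
If X → X(1 + 0.17)
Then Y → Y · (1 + 0.17)^2
     = Y · 1.3689

Percentage change = ((1 + 0.17)^2 − 1) × 100% ≈ 36.9%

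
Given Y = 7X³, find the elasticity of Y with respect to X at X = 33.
Elasticity = 3

Elasticity = (dY/dX) · (X/Y)

dY/dX = 21·X²
At X = 33: dY/dX = 22869, Y = 251559

Elasticity = 22869 · (33 / 251559) = 3

Interpretation: for a small percentage change in X, the percentage change in Y is approximately 3.00 times as large.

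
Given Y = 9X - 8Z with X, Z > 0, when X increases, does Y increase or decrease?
Y increases

Taking the partial derivative:
∂Y/∂X = 9

∂Y/∂X = 9 > 0 (assuming positive values)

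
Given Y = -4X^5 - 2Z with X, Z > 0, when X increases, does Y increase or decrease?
Y decreases

Taking the partial derivative:
∂Y/∂X = -20X^4

∂Y/∂X = -20X^4 < 0 (assuming positive values)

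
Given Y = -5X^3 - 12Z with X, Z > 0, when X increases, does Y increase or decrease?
Y decreases

Taking the partial derivative:
∂Y/∂X = -15X^2

∂Y/∂X = -15X^2 < 0 (assuming positive values)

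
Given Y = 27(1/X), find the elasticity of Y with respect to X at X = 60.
Elasticity = -1

Elasticity = (dY/dX) · (X/Y)

dY/dX = -27/X²
At X = 60: dY/dX = -3/400, Y = 9/20

Elasticity = (-3/400) · (60 / (9/20)) = -1

Interpretation: for a small percentage change in X, the percentage change in Y is approximately -1.00 times as large.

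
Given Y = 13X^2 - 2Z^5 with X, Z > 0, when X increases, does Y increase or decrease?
Y increases

Taking the partial derivative:
∂Y/∂X = 26X

∂Y/∂X = 26X > 0 (assuming positive values)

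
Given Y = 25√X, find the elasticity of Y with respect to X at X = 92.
Elasticity = 1/2

Elasticity = (dY/dX) · (X/Y)

dY/dX = 25/(2·√X)
At X = 92: dY/dX = 25·√23/92, Y = 50·√23

Elasticity = (25·√23/92) · (92 / (50·√23)) = 1/2

Interpretation: for a small percentage change in X, the percentage change in Y is approximately 0.50 times as large.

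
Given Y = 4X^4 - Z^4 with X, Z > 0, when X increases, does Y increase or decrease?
Y increases

Taking the partial derivative:
∂Y/∂X = 16X^3

∂Y/∂X = 16X^3 > 0 (assuming positive values)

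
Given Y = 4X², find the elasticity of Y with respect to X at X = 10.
Elasticity = 2

Elasticity = (dY/dX) · (X/Y)

dY/dX = 8·X
At X = 10: dY/dX = 80, Y = 400

Elasticity = 80 · (10 / 400) = 2

Interpretation: for a small percentage change in X, the percentage change in Y is approximately 2.00 times as large.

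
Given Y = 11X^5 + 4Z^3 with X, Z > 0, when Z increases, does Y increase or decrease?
Y increases

Taking the partial derivative:
∂Y/∂Z = 12Z^2

∂Y/∂Z = 12Z^2 > 0 (assuming positive values)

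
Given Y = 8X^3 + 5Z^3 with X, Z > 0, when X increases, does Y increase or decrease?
Y increases

Taking the partial derivative:
∂Y/∂X = 24X^2

∂Y/∂X = 24X^2 > 0 (assuming positive values)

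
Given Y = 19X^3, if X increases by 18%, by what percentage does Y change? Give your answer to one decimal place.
64.3%

For Y = 19X^3:
If X → X(1 + 0.18)
Then Y → Y · (1 + 0.18)^3
     ≈ Y · 1.6430

Percentage change = ((1 + 0.18)^3 − 1) × 100% ≈ 64.3%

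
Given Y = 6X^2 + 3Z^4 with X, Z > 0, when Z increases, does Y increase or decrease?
Y increases

Taking the partial derivative:
∂Y/∂Z = 12Z^3

∂Y/∂Z = 12Z^3 > 0 (assuming positive values)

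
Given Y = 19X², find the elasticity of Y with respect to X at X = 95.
Elasticity = 2

Elasticity = (dY/dX) · (X/Y)

dY/dX = 38·X
At X = 95: dY/dX = 3610, Y = 171475

Elasticity = 3610 · (95 / 171475) = 2

Interpretation: for a small percentage change in X, the percentage change in Y is approximately 2.00 times as large.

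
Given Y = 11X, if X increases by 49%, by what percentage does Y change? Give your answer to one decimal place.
49.0%

For Y = 11X:
If X → X(1 + 0.49)
Then Y → Y · (1 + 0.49)^1
     = Y · 1.4900

Percentage change = ((1 + 0.49)^1 − 1) × 100% = 49.0%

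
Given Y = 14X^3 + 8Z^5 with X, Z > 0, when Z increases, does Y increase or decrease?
Y increases

Taking the partial derivative:
∂Y/∂Z = 40Z^4

∂Y/∂Z = 40Z^4 > 0 (assuming positive values)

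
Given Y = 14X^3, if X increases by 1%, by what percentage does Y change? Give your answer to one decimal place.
3.0%

For Y = 14X^3:
If X → X(1 + 0.01)
Then Y → Y · (1 + 0.01)^3
     ≈ Y · 1.0303

Percentage change = ((1 + 0.01)^3 − 1) × 100% ≈ 3.0%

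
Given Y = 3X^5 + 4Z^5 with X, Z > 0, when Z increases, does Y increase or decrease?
Y increases

Taking the partial derivative:
∂Y/∂Z = 20Z^4

∂Y/∂Z = 20Z^4 > 0 (assuming positive values)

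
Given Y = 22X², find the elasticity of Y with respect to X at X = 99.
Elasticity = 2

Elasticity = (dY/dX) · (X/Y)

dY/dX = 44·X
At X = 99: dY/dX = 4356, Y = 215622

Elasticity = 4356 · (99 / 215622) = 2

Interpretation: for a small percentage change in X, the percentage change in Y is approximately 2.00 times as large.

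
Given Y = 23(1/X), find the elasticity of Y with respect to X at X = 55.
Elasticity = -1

Elasticity = (dY/dX) · (X/Y)

dY/dX = -23/X²
At X = 55: dY/dX = -23/3025, Y = 23/55

Elasticity = (-23/3025) · (55 / (23/55)) = -1

Interpretation: for a small percentage change in X, the percentage change in Y is approximately -1.00 times as large.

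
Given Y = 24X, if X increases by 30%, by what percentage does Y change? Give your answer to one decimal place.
30.0%

For Y = 24X:
If X → X(1 + 0.3)
Then Y → Y · (1 + 0.3)^1
     = Y · 1.3000

Percentage change = ((1 + 0.3)^1 − 1) × 100% = 30.0%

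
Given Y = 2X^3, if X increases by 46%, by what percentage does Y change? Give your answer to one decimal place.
211.2%

For Y = 2X^3:
If X → X(1 + 0.46)
Then Y → Y · (1 + 0.46)^3
     ≈ Y · 3.1121

Percentage change = ((1 + 0.46)^3 − 1) × 100% ≈ 211.2%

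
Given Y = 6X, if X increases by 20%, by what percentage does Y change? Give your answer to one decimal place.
20.0%

For Y = 6X:
If X → X(1 + 0.2)
Then Y → Y · (1 + 0.2)^1
     = Y · 1.2000

Percentage change = ((1 + 0.2)^1 − 1) × 100% = 20.0%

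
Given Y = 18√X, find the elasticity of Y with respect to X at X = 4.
Elasticity = 1/2

Elasticity = (dY/dX) · (X/Y)

dY/dX = 9/√X
At X = 4: dY/dX = 9/2, Y = 36

Elasticity = (9/2) · (4 / 36) = 1/2

Interpretation: for a small percentage change in X, the percentage change in Y is approximately 0.50 times as large.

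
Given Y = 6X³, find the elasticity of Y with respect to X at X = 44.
Elasticity = 3

Elasticity = (dY/dX) · (X/Y)

dY/dX = 18·X²
At X = 44: dY/dX = 34848, Y = 511104

Elasticity = 34848 · (44 / 511104) = 3

Interpretation: for a small percentage change in X, the percentage change in Y is approximately 3.00 times as large.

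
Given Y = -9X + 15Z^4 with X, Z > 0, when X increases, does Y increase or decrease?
Y decreases

Taking the partial derivative:
∂Y/∂X = -9

∂Y/∂X = -9 < 0 (assuming positive values)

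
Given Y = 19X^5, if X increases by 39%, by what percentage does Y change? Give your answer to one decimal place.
418.9%

For Y = 19X^5:
If X → X(1 + 0.39)
Then Y → Y · (1 + 0.39)^5
     ≈ Y · 5.1889

Percentage change = ((1 + 0.39)^5 − 1) × 100% ≈ 418.9%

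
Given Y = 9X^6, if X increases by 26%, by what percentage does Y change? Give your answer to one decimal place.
300.2%

For Y = 9X^6:
If X → X(1 + 0.26)
Then Y → Y · (1 + 0.26)^6
     ≈ Y · 4.0015

Percentage change = ((1 + 0.26)^6 − 1) × 100% ≈ 300.2%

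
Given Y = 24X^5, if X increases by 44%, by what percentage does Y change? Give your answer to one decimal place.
519.2%

For Y = 24X^5:
If X → X(1 + 0.44)
Then Y → Y · (1 + 0.44)^5
     ≈ Y · 6.1917

Percentage change = ((1 + 0.44)^5 − 1) × 100% ≈ 519.2%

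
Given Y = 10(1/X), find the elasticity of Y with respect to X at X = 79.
Elasticity = -1

Elasticity = (dY/dX) · (X/Y)

dY/dX = -10/X²
At X = 79: dY/dX = -10/6241, Y = 10/79

Elasticity = (-10/6241) · (79 / (10/79)) = -1

Interpretation: for a small percentage change in X, the percentage change in Y is approximately -1.00 times as large.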